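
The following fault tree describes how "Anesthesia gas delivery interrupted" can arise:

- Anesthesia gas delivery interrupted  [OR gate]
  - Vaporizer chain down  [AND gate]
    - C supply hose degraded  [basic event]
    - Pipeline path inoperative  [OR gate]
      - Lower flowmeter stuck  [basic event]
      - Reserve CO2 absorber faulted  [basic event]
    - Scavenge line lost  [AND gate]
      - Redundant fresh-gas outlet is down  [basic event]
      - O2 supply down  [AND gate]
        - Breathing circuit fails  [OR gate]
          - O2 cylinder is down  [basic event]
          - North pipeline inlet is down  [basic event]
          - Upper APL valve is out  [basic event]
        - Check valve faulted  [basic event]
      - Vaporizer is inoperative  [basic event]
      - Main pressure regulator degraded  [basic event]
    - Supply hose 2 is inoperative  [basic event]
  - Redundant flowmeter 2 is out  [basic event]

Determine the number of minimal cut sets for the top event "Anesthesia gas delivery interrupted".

Pipeline path inoperative [OR]: union of children's cut sets → 2 cut set(s).
Breathing circuit fails [OR]: union of children's cut sets → 3 cut set(s).
O2 supply down [AND]: one cut set from each child combined → 3 × 1 = 3 cut set(s).
Scavenge line lost [AND]: one cut set from each child combined → 1 × 3 × 1 × 1 = 3 cut set(s).
Vaporizer chain down [AND]: one cut set from each child combined → 1 × 2 × 3 × 1 = 6 cut set(s).
Anesthesia gas delivery interrupted [OR]: union of children's cut sets → 7 cut set(s).
Minimal cut sets: {C supply hose degraded, Check valve faulted, Lower flowmeter stuck, Main pressure regulator degraded, O2 cylinder is down, Redundant fresh-gas outlet is down, Supply hose 2 is inoperative, Vaporizer is inoperative}; {C supply hose degraded, Check valve faulted, Lower flowmeter stuck, Main pressure regulator degraded, North pipeline inlet is down, Redundant fresh-gas outlet is down, Supply hose 2 is inoperative, Vaporizer is inoperative}; {C supply hose degraded, Check valve faulted, Lower flowmeter stuck, Main pressure regulator degraded, Redundant fresh-gas outlet is down, Supply hose 2 is inoperative, Upper APL valve is out, Vaporizer is inoperative}; {C supply hose degraded, Check valve faulted, Main pressure regulator degraded, O2 cylinder is down, Redundant fresh-gas outlet is down, Reserve CO2 absorber faulted, Supply hose 2 is inoperative, Vaporizer is inoperative}; {C supply hose degraded, Check valve faulted, Main pressure regulator degraded, North pipeline inlet is down, Redundant fresh-gas outlet is down, Reserve CO2 absorber faulted, Supply hose 2 is inoperative, Vaporizer is inoperative}; {C supply hose degraded, Check valve faulted, Main pressure regulator degraded, Redundant fresh-gas outlet is down, Reserve CO2 absorber faulted, Supply hose 2 is inoperative, Upper APL valve is out, Vaporizer is inoperative}; {Redundant flowmeter 2 is out}.

7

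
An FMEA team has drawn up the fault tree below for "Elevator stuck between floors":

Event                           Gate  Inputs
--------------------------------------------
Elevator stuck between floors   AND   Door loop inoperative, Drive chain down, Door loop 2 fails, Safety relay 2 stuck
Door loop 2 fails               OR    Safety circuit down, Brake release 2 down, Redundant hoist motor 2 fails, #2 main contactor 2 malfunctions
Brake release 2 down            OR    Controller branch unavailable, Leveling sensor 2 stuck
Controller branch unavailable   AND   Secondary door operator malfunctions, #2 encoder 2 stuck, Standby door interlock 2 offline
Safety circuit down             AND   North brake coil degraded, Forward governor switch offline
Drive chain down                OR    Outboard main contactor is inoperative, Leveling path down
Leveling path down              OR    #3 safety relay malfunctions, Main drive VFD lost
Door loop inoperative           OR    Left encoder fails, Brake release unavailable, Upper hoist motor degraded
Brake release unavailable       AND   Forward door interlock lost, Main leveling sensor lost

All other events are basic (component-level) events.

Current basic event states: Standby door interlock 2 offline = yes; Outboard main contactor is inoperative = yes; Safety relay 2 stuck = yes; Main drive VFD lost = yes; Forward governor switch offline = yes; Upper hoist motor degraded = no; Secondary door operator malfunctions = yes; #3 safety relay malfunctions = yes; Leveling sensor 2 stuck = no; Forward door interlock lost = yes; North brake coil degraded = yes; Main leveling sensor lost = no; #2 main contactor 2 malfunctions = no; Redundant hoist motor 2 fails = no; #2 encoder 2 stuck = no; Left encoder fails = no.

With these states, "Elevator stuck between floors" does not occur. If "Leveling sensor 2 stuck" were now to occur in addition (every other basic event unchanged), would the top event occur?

Counterfactual: set "Leveling sensor 2 stuck" to occurred.
Brake release unavailable [AND]: Forward door interlock lost=occurs, Main leveling sensor lost=not → not all inputs occur → does not occur.
Door loop inoperative [OR]: Left encoder fails=not, Brake release unavailable=not, Upper hoist motor degraded=not → no input occurs → does not occur.
Leveling path down [OR]: #3 safety relay malfunctions=occurs, Main drive VFD lost=occurs → at least one input occurs → occurs.
Drive chain down [OR]: Outboard main contactor is inoperative=occurs, Leveling path down=occurs → at least one input occurs → occurs.
Safety circuit down [AND]: North brake coil degraded=occurs, Forward governor switch offline=occurs → all inputs occur → occurs.
Controller branch unavailable [AND]: Secondary door operator malfunctions=occurs, #2 encoder 2 stuck=not, Standby door interlock 2 offline=occurs → not all inputs occur → does not occur.
Brake release 2 down [OR]: Controller branch unavailable=not, Leveling sensor 2 stuck=occurs → at least one input occurs → occurs.
Door loop 2 fails [OR]: Safety circuit down=occurs, Brake release 2 down=occurs, Redundant hoist motor 2 fails=not, #2 main contactor 2 malfunctions=not → at least one input occurs → occurs.
Elevator stuck between floors [AND]: Door loop inoperative=not, Drive chain down=occurs, Door loop 2 fails=occurs, Safety relay 2 stuck=occurs → not all inputs occur → does not occur.

No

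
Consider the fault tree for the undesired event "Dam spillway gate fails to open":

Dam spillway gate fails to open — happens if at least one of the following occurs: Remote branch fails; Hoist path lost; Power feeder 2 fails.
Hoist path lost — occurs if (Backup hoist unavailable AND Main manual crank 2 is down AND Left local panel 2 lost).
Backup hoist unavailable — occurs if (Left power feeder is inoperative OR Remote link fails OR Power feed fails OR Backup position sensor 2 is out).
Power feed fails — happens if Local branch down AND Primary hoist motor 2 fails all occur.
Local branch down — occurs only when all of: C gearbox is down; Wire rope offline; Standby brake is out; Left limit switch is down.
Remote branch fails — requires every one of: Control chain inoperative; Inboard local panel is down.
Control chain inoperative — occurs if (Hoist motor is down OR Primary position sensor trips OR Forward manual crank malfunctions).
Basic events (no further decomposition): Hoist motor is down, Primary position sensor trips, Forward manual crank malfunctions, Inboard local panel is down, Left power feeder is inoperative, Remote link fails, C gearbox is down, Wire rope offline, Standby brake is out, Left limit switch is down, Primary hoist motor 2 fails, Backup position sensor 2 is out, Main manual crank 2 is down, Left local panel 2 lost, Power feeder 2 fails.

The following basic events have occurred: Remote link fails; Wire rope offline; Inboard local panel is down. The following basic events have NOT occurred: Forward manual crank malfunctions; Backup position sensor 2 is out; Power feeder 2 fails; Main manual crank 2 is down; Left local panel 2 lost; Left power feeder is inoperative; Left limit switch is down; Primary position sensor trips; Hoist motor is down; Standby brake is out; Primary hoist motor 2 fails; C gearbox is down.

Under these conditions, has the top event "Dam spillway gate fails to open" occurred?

Control chain inoperative [OR]: Hoist motor is down=not, Primary position sensor trips=not, Forward manual crank malfunctions=not → no input occurs → does not occur.
Remote branch fails [AND]: Control chain inoperative=not, Inboard local panel is down=occurs → not all inputs occur → does not occur.
Local branch down [AND]: C gearbox is down=not, Wire rope offline=occurs, Standby brake is out=not, Left limit switch is down=not → not all inputs occur → does not occur.
Power feed fails [AND]: Local branch down=not, Primary hoist motor 2 fails=not → not all inputs occur → does not occur.
Backup hoist unavailable [OR]: Left power feeder is inoperative=not, Remote link fails=occurs, Power feed fails=not, Backup position sensor 2 is out=not → at least one input occurs → occurs.
Hoist path lost [AND]: Backup hoist unavailable=occurs, Main manual crank 2 is down=not, Left local panel 2 lost=not → not all inputs occur → does not occur.
Dam spillway gate fails to open [OR]: Remote branch fails=not, Hoist path lost=not, Power feeder 2 fails=not → no input occurs → does not occur.

No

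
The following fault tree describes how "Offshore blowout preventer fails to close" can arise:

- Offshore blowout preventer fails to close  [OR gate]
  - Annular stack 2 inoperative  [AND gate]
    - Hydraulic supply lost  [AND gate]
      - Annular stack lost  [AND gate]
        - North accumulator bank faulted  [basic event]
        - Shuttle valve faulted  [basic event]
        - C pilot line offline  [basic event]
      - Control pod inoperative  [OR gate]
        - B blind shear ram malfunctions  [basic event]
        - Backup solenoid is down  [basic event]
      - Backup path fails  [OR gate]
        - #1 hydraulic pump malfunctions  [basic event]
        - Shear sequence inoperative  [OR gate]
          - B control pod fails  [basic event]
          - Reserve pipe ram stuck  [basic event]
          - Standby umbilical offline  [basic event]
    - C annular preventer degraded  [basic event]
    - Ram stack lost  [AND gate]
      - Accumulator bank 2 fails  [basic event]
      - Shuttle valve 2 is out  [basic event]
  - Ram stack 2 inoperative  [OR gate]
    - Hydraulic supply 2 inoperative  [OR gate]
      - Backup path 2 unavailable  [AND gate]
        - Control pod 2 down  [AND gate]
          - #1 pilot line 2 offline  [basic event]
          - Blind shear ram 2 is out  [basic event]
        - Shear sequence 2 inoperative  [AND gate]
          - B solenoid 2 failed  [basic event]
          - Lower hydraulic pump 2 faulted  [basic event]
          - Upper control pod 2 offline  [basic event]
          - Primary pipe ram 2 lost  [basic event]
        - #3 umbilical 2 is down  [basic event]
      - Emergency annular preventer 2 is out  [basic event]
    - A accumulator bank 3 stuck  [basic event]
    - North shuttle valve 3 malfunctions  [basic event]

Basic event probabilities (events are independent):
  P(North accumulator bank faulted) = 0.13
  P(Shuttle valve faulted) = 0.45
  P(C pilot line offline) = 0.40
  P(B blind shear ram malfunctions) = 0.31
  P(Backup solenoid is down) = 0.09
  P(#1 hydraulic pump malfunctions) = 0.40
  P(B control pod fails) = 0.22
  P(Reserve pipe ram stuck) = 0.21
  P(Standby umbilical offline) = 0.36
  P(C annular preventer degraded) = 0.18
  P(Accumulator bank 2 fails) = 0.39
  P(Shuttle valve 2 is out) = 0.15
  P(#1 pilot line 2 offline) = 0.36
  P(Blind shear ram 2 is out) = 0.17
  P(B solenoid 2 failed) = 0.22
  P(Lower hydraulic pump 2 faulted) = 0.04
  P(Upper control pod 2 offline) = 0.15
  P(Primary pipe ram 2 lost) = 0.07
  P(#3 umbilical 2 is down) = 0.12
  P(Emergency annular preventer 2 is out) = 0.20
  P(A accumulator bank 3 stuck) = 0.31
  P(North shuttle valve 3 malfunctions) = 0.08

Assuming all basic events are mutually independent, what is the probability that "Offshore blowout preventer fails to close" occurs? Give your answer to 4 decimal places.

P(Annular stack lost) [AND] = 0.13 × 0.45 × 0.40 = 0.023400
P(Control pod inoperative) [OR] = 1 − (1−0.31) × (1−0.09) = 0.372100
P(Shear sequence inoperative) [OR] = 1 − (1−0.22) × (1−0.21) × (1−0.36) = 0.605632
P(Backup path fails) [OR] = 1 − (1−0.40) × (1−0.605632) = 0.763379
P(Hydraulic supply lost) [AND] = 0.023400 × 0.372100 × 0.763379 = 0.006647
P(Ram stack lost) [AND] = 0.39 × 0.15 = 0.058500
P(Annular stack 2 inoperative) [AND] = 0.006647 × 0.18 × 0.058500 = 0.000070
P(Control pod 2 down) [AND] = 0.36 × 0.17 = 0.061200
P(Shear sequence 2 inoperative) [AND] = 0.22 × 0.04 × 0.15 × 0.07 = 0.000092
P(Backup path 2 unavailable) [AND] = 0.061200 × 0.000092 × 0.12 = 0.000001
P(Hydraulic supply 2 inoperative) [OR] = 1 − (1−0.000001) × (1−0.20) = 0.200001
P(Ram stack 2 inoperative) [OR] = 1 − (1−0.200001) × (1−0.31) × (1−0.08) = 0.492161
P(Offshore blowout preventer fails to close) [OR] = 1 − (1−0.000070) × (1−0.492161) = 0.492197
Rounded to 4 decimal places: P(Offshore blowout preventer fails to close) ≈ 0.4922.

0.4922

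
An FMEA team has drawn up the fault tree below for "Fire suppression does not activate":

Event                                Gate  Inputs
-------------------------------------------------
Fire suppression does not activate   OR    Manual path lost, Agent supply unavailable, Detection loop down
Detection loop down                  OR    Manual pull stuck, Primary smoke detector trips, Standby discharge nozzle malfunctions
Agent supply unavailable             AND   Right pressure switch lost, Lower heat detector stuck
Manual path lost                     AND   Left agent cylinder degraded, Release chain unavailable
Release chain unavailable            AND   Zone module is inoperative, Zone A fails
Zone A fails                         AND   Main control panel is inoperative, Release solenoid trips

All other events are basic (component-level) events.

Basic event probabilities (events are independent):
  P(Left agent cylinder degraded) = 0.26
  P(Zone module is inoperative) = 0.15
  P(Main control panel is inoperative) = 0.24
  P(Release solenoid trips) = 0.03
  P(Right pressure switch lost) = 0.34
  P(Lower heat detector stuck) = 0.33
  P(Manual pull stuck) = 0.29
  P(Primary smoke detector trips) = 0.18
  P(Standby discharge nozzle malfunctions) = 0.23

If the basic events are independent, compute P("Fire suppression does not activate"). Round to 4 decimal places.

P(Zone A fails) [AND] = 0.24 × 0.03 = 0.007200
P(Release chain unavailable) [AND] = 0.15 × 0.007200 = 0.001080
P(Manual path lost) [AND] = 0.26 × 0.001080 = 0.000281
P(Agent supply unavailable) [AND] = 0.34 × 0.33 = 0.112200
P(Detection loop down) [OR] = 1 − (1−0.29) × (1−0.18) × (1−0.23) = 0.551706
P(Fire suppression does not activate) [OR] = 1 − (1−0.000281) × (1−0.112200) × (1−0.551706) = 0.602116
Rounded to 4 decimal places: P(Fire suppression does not activate) ≈ 0.6021.

0.6021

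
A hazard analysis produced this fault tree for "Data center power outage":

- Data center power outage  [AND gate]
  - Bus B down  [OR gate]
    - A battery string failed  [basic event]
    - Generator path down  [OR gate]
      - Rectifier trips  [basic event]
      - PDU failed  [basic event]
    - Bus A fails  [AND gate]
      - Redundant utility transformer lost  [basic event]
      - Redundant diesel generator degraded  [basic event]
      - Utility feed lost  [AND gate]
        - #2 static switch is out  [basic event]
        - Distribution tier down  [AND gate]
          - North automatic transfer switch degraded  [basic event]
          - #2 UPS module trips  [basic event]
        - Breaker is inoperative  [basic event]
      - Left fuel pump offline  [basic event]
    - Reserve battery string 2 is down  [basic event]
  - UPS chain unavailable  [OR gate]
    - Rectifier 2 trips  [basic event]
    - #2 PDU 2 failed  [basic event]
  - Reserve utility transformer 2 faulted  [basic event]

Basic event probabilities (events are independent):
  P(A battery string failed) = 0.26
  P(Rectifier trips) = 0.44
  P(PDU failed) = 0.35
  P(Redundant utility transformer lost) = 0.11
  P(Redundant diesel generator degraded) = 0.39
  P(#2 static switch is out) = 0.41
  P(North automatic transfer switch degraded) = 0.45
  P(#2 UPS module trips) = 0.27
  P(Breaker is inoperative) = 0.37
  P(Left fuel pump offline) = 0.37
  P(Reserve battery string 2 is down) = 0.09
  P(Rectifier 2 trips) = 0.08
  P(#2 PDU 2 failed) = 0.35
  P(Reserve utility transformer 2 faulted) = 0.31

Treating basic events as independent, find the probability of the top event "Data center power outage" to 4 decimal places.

P(Generator path down) [OR] = 1 − (1−0.44) × (1−0.35) = 0.636000
P(Distribution tier down) [AND] = 0.45 × 0.27 = 0.121500
P(Utility feed lost) [AND] = 0.41 × 0.121500 × 0.37 = 0.018432
P(Bus A fails) [AND] = 0.11 × 0.39 × 0.018432 × 0.37 = 0.000293
P(Bus B down) [OR] = 1 − (1−0.26) × (1−0.636000) × (1−0.000293) × (1−0.09) = 0.754954
P(UPS chain unavailable) [OR] = 1 − (1−0.08) × (1−0.35) = 0.402000
P(Data center power outage) [AND] = 0.754954 × 0.402000 × 0.31 = 0.094082
Rounded to 4 decimal places: P(Data center power outage) ≈ 0.0941.

0.0941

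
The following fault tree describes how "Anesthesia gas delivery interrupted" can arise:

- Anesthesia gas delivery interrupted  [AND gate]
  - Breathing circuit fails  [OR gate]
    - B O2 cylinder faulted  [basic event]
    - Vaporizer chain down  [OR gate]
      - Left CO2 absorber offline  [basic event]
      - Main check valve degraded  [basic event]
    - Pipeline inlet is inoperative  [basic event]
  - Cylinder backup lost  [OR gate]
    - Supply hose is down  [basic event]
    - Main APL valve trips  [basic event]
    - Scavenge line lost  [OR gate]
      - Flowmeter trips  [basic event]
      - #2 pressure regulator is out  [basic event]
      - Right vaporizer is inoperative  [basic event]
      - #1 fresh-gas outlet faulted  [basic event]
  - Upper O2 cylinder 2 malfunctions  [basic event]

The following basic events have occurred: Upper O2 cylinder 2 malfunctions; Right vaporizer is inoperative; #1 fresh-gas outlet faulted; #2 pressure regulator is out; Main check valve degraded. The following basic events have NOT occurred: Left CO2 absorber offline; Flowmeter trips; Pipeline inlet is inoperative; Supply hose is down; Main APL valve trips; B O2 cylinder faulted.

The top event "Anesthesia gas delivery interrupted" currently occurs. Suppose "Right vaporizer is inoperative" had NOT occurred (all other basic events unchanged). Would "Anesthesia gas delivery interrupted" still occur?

Yes

Counterfactual: set "Right vaporizer is inoperative" to not occurred.
Vaporizer chain down [OR]: Left CO2 absorber offline=not, Main check valve degraded=occurs → at least one input occurs → occurs.
Breathing circuit fails [OR]: B O2 cylinder faulted=not, Vaporizer chain down=occurs, Pipeline inlet is inoperative=not → at least one input occurs → occurs.
Scavenge line lost [OR]: Flowmeter trips=not, #2 pressure regulator is out=occurs, Right vaporizer is inoperative=not, #1 fresh-gas outlet faulted=occurs → at least one input occurs → occurs.
Cylinder backup lost [OR]: Supply hose is down=not, Main APL valve trips=not, Scavenge line lost=occurs → at least one input occurs → occurs.
Anesthesia gas delivery interrupted [AND]: Breathing circuit fails=occurs, Cylinder backup lost=occurs, Upper O2 cylinder 2 malfunctions=occurs → all inputs occur → occurs.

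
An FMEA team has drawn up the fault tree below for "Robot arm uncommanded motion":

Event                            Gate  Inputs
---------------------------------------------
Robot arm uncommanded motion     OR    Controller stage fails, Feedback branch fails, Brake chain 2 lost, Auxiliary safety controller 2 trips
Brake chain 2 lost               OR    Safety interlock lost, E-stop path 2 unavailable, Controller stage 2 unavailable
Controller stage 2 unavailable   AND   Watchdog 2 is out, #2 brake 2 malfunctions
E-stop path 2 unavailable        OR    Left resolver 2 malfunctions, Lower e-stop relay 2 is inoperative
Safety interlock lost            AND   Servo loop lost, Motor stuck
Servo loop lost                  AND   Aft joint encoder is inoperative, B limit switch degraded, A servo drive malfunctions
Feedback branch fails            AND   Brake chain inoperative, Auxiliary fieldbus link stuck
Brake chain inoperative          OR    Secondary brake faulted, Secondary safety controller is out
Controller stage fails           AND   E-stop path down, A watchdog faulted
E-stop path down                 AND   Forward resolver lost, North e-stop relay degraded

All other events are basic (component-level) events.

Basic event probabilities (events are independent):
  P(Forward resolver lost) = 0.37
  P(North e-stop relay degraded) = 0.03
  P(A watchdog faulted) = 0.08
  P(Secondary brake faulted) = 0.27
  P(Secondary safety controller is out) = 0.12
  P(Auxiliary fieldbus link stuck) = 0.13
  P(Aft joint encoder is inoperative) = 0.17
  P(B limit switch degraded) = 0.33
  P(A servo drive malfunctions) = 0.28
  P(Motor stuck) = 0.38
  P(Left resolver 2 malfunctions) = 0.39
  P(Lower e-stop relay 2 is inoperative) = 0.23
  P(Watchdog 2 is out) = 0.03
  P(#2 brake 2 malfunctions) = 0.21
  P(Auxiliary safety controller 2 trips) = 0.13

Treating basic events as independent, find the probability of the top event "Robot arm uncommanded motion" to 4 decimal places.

P(E-stop path down) [AND] = 0.37 × 0.03 = 0.011100
P(Controller stage fails) [AND] = 0.011100 × 0.08 = 0.000888
P(Brake chain inoperative) [OR] = 1 − (1−0.27) × (1−0.12) = 0.357600
P(Feedback branch fails) [AND] = 0.357600 × 0.13 = 0.046488
P(Servo loop lost) [AND] = 0.17 × 0.33 × 0.28 = 0.015708
P(Safety interlock lost) [AND] = 0.015708 × 0.38 = 0.005969
P(E-stop path 2 unavailable) [OR] = 1 − (1−0.39) × (1−0.23) = 0.530300
P(Controller stage 2 unavailable) [AND] = 0.03 × 0.21 = 0.006300
P(Brake chain 2 lost) [OR] = 1 − (1−0.005969) × (1−0.530300) × (1−0.006300) = 0.536045
P(Robot arm uncommanded motion) [OR] = 1 − (1−0.000888) × (1−0.046488) × (1−0.536045) × (1−0.13) = 0.615465
Rounded to 4 decimal places: P(Robot arm uncommanded motion) ≈ 0.6155.

0.6155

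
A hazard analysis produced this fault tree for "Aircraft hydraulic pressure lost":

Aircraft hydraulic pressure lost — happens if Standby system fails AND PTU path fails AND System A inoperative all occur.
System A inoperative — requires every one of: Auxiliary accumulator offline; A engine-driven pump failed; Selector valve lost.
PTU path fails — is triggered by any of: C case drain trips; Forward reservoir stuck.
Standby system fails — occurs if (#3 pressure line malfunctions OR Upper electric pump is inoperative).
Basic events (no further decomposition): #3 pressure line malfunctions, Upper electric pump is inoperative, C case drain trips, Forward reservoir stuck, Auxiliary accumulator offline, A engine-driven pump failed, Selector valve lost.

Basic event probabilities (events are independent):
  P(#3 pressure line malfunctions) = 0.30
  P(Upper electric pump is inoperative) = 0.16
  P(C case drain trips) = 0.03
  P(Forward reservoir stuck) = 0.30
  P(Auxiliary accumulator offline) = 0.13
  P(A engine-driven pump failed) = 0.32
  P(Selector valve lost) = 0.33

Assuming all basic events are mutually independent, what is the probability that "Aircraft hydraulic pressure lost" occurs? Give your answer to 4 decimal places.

0.0018

P(Standby system fails) [OR] = 1 − (1−0.30) × (1−0.16) = 0.412000
P(PTU path fails) [OR] = 1 − (1−0.03) × (1−0.30) = 0.321000
P(System A inoperative) [AND] = 0.13 × 0.32 × 0.33 = 0.013728
P(Aircraft hydraulic pressure lost) [AND] = 0.412000 × 0.321000 × 0.013728 = 0.001816
Rounded to 4 decimal places: P(Aircraft hydraulic pressure lost) ≈ 0.0018.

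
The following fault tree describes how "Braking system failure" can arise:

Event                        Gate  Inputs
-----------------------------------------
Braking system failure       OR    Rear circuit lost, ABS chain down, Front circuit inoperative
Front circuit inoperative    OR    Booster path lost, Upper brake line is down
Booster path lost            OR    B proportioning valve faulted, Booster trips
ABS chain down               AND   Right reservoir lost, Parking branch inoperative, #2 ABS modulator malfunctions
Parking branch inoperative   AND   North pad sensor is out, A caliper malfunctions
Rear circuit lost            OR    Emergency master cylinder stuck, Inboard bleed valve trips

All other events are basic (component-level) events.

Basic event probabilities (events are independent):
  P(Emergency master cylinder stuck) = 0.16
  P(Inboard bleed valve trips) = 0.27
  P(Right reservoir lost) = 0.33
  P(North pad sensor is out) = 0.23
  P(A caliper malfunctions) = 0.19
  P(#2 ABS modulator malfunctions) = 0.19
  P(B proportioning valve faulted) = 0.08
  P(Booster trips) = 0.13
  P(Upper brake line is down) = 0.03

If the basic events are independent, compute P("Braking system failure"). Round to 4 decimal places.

0.5252

P(Rear circuit lost) [OR] = 1 − (1−0.16) × (1−0.27) = 0.386800
P(Parking branch inoperative) [AND] = 0.23 × 0.19 = 0.043700
P(ABS chain down) [AND] = 0.33 × 0.043700 × 0.19 = 0.002740
P(Booster path lost) [OR] = 1 − (1−0.08) × (1−0.13) = 0.199600
P(Front circuit inoperative) [OR] = 1 − (1−0.199600) × (1−0.03) = 0.223612
P(Braking system failure) [OR] = 1 − (1−0.386800) × (1−0.002740) × (1−0.223612) = 0.525223
Rounded to 4 decimal places: P(Braking system failure) ≈ 0.5252.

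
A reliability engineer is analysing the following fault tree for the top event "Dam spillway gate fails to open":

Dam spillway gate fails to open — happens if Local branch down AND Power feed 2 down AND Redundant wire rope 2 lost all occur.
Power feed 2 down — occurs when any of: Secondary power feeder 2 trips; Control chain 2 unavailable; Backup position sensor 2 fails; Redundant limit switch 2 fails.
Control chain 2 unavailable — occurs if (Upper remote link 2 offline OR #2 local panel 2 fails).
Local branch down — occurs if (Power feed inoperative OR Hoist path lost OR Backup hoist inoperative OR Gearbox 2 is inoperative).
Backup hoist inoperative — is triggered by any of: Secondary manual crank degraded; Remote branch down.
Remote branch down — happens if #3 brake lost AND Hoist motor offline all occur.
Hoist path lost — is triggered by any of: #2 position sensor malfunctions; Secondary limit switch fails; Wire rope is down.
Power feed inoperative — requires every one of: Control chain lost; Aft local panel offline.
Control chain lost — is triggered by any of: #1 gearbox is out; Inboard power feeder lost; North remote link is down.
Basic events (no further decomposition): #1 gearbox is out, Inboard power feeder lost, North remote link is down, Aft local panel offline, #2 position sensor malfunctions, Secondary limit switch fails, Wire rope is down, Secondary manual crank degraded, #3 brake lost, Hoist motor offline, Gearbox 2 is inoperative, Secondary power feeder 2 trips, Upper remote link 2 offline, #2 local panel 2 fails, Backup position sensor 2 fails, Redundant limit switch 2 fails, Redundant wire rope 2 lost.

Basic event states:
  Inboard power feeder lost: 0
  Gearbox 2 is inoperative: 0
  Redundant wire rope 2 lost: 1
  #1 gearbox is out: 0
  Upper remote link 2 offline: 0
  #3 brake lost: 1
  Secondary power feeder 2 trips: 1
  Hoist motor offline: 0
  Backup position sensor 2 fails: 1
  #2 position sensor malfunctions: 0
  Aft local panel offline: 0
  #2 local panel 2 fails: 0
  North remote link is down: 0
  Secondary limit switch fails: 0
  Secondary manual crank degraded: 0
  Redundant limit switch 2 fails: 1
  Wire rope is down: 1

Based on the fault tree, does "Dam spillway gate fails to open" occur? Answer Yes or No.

Control chain lost [OR]: #1 gearbox is out=not, Inboard power feeder lost=not, North remote link is down=not → no input occurs → does not occur.
Power feed inoperative [AND]: Control chain lost=not, Aft local panel offline=not → not all inputs occur → does not occur.
Hoist path lost [OR]: #2 position sensor malfunctions=not, Secondary limit switch fails=not, Wire rope is down=occurs → at least one input occurs → occurs.
Remote branch down [AND]: #3 brake lost=occurs, Hoist motor offline=not → not all inputs occur → does not occur.
Backup hoist inoperative [OR]: Secondary manual crank degraded=not, Remote branch down=not → no input occurs → does not occur.
Local branch down [OR]: Power feed inoperative=not, Hoist path lost=occurs, Backup hoist inoperative=not, Gearbox 2 is inoperative=not → at least one input occurs → occurs.
Control chain 2 unavailable [OR]: Upper remote link 2 offline=not, #2 local panel 2 fails=not → no input occurs → does not occur.
Power feed 2 down [OR]: Secondary power feeder 2 trips=occurs, Control chain 2 unavailable=not, Backup position sensor 2 fails=occurs, Redundant limit switch 2 fails=occurs → at least one input occurs → occurs.
Dam spillway gate fails to open [AND]: Local branch down=occurs, Power feed 2 down=occurs, Redundant wire rope 2 lost=occurs → all inputs occur → occurs.

Yes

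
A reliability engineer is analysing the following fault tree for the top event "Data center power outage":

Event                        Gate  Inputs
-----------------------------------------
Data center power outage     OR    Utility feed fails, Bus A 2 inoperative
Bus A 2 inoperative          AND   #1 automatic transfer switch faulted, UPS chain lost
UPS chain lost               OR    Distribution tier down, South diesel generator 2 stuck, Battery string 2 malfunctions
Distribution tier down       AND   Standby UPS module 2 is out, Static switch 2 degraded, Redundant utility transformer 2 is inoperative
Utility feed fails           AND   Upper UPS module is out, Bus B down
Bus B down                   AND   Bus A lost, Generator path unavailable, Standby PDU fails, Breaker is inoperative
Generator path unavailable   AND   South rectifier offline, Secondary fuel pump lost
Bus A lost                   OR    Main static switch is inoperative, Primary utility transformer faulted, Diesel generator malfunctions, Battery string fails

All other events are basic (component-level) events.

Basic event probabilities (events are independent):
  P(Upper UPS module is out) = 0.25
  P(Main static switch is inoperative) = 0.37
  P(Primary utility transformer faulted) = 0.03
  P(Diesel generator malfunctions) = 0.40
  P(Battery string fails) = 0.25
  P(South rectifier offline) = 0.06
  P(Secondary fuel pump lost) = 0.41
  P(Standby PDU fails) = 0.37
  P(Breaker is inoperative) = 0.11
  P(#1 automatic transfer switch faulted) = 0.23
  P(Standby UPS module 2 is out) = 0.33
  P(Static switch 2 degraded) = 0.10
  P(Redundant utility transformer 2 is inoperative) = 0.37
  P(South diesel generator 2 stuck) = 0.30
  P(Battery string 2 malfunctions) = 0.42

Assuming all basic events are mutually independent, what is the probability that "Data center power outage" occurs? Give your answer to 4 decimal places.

0.1379

P(Bus A lost) [OR] = 1 − (1−0.37) × (1−0.03) × (1−0.40) × (1−0.25) = 0.725005
P(Generator path unavailable) [AND] = 0.06 × 0.41 = 0.024600
P(Bus B down) [AND] = 0.725005 × 0.024600 × 0.37 × 0.11 = 0.000726
P(Utility feed fails) [AND] = 0.25 × 0.000726 = 0.000182
P(Distribution tier down) [AND] = 0.33 × 0.10 × 0.37 = 0.012210
P(UPS chain lost) [OR] = 1 − (1−0.012210) × (1−0.30) × (1−0.42) = 0.598957
P(Bus A 2 inoperative) [AND] = 0.23 × 0.598957 = 0.137760
P(Data center power outage) [OR] = 1 − (1−0.000182) × (1−0.137760) = 0.137917
Rounded to 4 decimal places: P(Data center power outage) ≈ 0.1379.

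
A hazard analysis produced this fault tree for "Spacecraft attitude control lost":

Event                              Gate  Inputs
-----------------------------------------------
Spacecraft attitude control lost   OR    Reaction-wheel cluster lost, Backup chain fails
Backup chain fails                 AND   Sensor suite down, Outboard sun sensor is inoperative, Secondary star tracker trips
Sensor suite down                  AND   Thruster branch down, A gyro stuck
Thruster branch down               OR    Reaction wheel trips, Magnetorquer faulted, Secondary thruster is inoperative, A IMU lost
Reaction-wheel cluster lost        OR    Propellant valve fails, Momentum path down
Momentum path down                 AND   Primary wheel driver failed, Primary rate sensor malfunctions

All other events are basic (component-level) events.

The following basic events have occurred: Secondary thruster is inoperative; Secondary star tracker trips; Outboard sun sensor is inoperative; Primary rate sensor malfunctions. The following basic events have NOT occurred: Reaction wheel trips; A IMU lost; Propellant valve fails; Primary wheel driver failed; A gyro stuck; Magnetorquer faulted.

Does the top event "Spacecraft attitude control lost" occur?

No

Momentum path down [AND]: Primary wheel driver failed=not, Primary rate sensor malfunctions=occurs → not all inputs occur → does not occur.
Reaction-wheel cluster lost [OR]: Propellant valve fails=not, Momentum path down=not → no input occurs → does not occur.
Thruster branch down [OR]: Reaction wheel trips=not, Magnetorquer faulted=not, Secondary thruster is inoperative=occurs, A IMU lost=not → at least one input occurs → occurs.
Sensor suite down [AND]: Thruster branch down=occurs, A gyro stuck=not → not all inputs occur → does not occur.
Backup chain fails [AND]: Sensor suite down=not, Outboard sun sensor is inoperative=occurs, Secondary star tracker trips=occurs → not all inputs occur → does not occur.
Spacecraft attitude control lost [OR]: Reaction-wheel cluster lost=not, Backup chain fails=not → no input occurs → does not occur.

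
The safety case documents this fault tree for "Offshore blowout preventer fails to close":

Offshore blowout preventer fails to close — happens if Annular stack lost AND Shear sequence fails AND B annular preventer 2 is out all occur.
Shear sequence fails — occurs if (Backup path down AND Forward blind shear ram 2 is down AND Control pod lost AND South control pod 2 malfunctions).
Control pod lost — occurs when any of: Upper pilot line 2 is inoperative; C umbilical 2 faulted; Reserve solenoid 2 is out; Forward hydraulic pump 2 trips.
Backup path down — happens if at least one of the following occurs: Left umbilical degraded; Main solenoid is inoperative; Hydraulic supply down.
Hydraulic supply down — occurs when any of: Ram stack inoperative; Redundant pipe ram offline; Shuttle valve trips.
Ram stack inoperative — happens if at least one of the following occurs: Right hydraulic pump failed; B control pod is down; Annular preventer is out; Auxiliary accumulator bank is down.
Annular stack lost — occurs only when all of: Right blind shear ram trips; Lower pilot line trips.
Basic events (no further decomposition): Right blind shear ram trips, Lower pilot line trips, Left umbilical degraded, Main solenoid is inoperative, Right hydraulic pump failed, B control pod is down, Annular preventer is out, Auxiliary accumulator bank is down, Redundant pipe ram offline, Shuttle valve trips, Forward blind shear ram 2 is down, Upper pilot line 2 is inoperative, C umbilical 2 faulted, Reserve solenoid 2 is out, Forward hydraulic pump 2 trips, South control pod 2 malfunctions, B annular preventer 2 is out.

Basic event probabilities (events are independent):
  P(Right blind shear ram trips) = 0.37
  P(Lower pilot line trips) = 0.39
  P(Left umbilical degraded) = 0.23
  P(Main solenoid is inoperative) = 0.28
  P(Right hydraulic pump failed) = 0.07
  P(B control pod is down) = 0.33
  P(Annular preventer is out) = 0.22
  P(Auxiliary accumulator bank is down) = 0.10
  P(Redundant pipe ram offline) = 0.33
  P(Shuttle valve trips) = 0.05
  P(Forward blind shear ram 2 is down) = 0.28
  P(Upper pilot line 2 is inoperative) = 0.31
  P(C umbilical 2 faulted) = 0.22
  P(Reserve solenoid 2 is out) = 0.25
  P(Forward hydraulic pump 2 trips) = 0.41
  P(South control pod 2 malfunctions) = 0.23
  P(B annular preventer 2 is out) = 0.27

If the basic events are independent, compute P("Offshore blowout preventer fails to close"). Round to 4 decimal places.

0.0016

P(Annular stack lost) [AND] = 0.37 × 0.39 = 0.144300
P(Ram stack inoperative) [OR] = 1 − (1−0.07) × (1−0.33) × (1−0.22) × (1−0.10) = 0.562584
P(Hydraulic supply down) [OR] = 1 − (1−0.562584) × (1−0.33) × (1−0.05) = 0.721585
P(Backup path down) [OR] = 1 − (1−0.23) × (1−0.28) × (1−0.721585) = 0.845647
P(Control pod lost) [OR] = 1 − (1−0.31) × (1−0.22) × (1−0.25) × (1−0.41) = 0.761847
P(Shear sequence fails) [AND] = 0.845647 × 0.28 × 0.761847 × 0.23 = 0.041490
P(Offshore blowout preventer fails to close) [AND] = 0.144300 × 0.041490 × 0.27 = 0.001616
Rounded to 4 decimal places: P(Offshore blowout preventer fails to close) ≈ 0.0016.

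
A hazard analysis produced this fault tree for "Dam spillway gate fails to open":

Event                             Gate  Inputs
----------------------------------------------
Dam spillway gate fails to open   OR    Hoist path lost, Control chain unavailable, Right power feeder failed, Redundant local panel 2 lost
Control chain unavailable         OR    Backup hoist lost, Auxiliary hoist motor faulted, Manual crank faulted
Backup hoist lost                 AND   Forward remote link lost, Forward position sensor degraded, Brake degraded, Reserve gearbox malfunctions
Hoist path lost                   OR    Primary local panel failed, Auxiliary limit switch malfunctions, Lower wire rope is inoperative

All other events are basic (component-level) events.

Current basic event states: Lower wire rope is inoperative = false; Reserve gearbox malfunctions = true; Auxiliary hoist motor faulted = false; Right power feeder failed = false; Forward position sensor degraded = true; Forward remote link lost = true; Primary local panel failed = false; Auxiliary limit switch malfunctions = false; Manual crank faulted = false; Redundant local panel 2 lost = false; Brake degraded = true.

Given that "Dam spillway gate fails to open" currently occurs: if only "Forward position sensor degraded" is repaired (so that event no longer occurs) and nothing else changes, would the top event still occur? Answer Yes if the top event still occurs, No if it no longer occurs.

No

Counterfactual: set "Forward position sensor degraded" to not occurred.
Hoist path lost [OR]: Primary local panel failed=not, Auxiliary limit switch malfunctions=not, Lower wire rope is inoperative=not → no input occurs → does not occur.
Backup hoist lost [AND]: Forward remote link lost=occurs, Forward position sensor degraded=not, Brake degraded=occurs, Reserve gearbox malfunctions=occurs → not all inputs occur → does not occur.
Control chain unavailable [OR]: Backup hoist lost=not, Auxiliary hoist motor faulted=not, Manual crank faulted=not → no input occurs → does not occur.
Dam spillway gate fails to open [OR]: Hoist path lost=not, Control chain unavailable=not, Right power feeder failed=not, Redundant local panel 2 lost=not → no input occurs → does not occur.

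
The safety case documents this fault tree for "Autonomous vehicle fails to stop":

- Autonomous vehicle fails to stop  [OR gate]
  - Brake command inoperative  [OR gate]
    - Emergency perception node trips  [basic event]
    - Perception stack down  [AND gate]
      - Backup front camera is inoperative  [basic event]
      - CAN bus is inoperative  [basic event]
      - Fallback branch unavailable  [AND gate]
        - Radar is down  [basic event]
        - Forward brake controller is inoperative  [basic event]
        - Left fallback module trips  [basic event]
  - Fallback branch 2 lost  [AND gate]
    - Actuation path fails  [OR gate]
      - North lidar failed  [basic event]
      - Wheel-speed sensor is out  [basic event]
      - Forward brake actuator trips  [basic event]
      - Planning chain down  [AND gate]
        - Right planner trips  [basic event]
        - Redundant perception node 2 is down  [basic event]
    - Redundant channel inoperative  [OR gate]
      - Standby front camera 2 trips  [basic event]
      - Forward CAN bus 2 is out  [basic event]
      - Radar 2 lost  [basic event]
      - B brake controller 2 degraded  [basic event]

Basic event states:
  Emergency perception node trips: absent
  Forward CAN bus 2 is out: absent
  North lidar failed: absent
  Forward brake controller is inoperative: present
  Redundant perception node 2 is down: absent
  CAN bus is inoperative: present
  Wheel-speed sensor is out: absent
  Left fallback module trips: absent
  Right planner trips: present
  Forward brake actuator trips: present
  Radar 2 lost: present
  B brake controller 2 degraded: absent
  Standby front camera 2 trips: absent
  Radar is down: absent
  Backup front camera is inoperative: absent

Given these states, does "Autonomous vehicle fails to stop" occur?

Yes

Fallback branch unavailable [AND]: Radar is down=not, Forward brake controller is inoperative=occurs, Left fallback module trips=not → not all inputs occur → does not occur.
Perception stack down [AND]: Backup front camera is inoperative=not, CAN bus is inoperative=occurs, Fallback branch unavailable=not → not all inputs occur → does not occur.
Brake command inoperative [OR]: Emergency perception node trips=not, Perception stack down=not → no input occurs → does not occur.
Planning chain down [AND]: Right planner trips=occurs, Redundant perception node 2 is down=not → not all inputs occur → does not occur.
Actuation path fails [OR]: North lidar failed=not, Wheel-speed sensor is out=not, Forward brake actuator trips=occurs, Planning chain down=not → at least one input occurs → occurs.
Redundant channel inoperative [OR]: Standby front camera 2 trips=not, Forward CAN bus 2 is out=not, Radar 2 lost=occurs, B brake controller 2 degraded=not → at least one input occurs → occurs.
Fallback branch 2 lost [AND]: Actuation path fails=occurs, Redundant channel inoperative=occurs → all inputs occur → occurs.
Autonomous vehicle fails to stop [OR]: Brake command inoperative=not, Fallback branch 2 lost=occurs → at least one input occurs → occurs.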